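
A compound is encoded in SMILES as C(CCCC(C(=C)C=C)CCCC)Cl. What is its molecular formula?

C13H23Cl

Heavy atoms from the SMILES: 13 C, 1 Cl.
Implicit hydrogens by atom environment:
  9 × C: 2 H each → 18
  2 × C: 1 H each → 2
  1 × C: 3 H
  1 × C: no H
  1 × Cl: no H
  Total hydrogens = 23.
Molecular formula: C13H23Cl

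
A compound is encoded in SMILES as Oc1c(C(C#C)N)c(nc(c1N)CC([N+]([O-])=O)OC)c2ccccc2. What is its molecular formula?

Heavy atoms from the SMILES: 17 C, 4 N, 4 O.
Implicit hydrogens by atom environment:
  6 × C (aromatic): no H
  5 × C (aromatic): 1 H each → 5
  3 × C: 1 H each → 3
  2 × N: 2 H each → 4
  2 × O: no H
  1 × C: 3 H
  1 × C: 2 H
  1 × C: no H
  1 × N (aromatic): no H
  1 × N (charge +1): no H
  1 × O: 1 H
  1 × O (charge -1): no H
  Total hydrogens = 18.
Molecular formula: C17H18N4O4

C17H18N4O4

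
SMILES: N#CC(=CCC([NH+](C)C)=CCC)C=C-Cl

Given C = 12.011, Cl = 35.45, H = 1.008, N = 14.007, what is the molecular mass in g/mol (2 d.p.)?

Molecular formula: C12H18ClN2+.
M = 12×12.011 + 1×35.45 + 18×1.008 + 2×14.007 = 225.74 g/mol.

225.74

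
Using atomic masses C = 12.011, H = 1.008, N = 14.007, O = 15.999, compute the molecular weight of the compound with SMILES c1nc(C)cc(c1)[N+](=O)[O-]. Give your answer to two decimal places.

Molecular formula: C6H6N2O2.
M = 6×12.011 + 6×1.008 + 2×14.007 + 2×15.999 = 138.13 g/mol.

138.13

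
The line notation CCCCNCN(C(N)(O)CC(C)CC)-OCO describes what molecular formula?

C12H29N3O3

Heavy atoms from the SMILES: 12 C, 3 N, 3 O.
Implicit hydrogens by atom environment:
  7 × C: 2 H each → 14
  3 × C: 3 H each → 9
  2 × O: 1 H each → 2
  1 × C: 1 H
  1 × C: no H
  1 × N: 2 H
  1 × N: 1 H
  1 × N: no H
  1 × O: no H
  Total hydrogens = 29.
Molecular formula: C12H29N3O3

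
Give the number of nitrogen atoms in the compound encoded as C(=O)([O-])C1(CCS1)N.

The symbol for nitrogen appears 1 time in the SMILES.

1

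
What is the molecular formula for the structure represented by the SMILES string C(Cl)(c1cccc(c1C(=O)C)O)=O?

C9H7ClO3

Heavy atoms from the SMILES: 9 C, 1 Cl, 3 O.
Implicit hydrogens by atom environment:
  3 × C (aromatic): 1 H each → 3
  3 × C (aromatic): no H
  2 × C: no H
  2 × O: no H
  1 × C: 3 H
  1 × Cl: no H
  1 × O: 1 H
  Total hydrogens = 7.
Molecular formula: C9H7ClO3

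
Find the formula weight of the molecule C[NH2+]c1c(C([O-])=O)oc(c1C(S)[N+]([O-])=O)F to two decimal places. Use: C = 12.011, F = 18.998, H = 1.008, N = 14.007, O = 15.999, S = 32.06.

250.20

Molecular formula: C7H7FN2O5S.
M = 7×12.011 + 1×18.998 + 7×1.008 + 2×14.007 + 5×15.999 + 1×32.06 = 250.20 g/mol.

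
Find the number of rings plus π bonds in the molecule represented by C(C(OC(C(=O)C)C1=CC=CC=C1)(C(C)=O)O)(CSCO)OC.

6

Molecular formula from the SMILES: C16H22O6S.
DoU = (2C + 2 + N − H − X)/2 = (2·16 + 2 + 0 − 22 − 0)/2 = 12/2 = 6.
(Structurally: 1 ring(s) + 5 π bond(s) = 6.)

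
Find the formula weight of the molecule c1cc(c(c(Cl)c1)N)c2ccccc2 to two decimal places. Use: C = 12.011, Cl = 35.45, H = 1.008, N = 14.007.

203.67

Molecular formula: C12H10ClN.
M = 12×12.011 + 1×35.45 + 10×1.008 + 1×14.007 = 203.67 g/mol.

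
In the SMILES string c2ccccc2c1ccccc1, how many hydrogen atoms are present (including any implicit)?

10

Hydrogens are implicit in SMILES; fill each atom to its normal valence:
  10 × C (aromatic): 1 H each → 10
  2 × C (aromatic): no H
  Total hydrogens = 10.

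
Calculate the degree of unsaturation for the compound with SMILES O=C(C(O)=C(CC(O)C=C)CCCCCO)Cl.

3

Molecular formula from the SMILES: C12H19ClO4.
DoU = (2C + 2 + N − H − X)/2 = (2·12 + 2 + 0 − 19 − 1)/2 = 6/2 = 3.
(Structurally: 0 ring(s) + 3 π bond(s) = 3.)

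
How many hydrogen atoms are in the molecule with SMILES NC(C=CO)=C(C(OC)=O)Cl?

8

Hydrogens are implicit in SMILES; fill each atom to its normal valence:
  3 × C: no H
  2 × C: 1 H each → 2
  2 × O: no H
  1 × C: 3 H
  1 × Cl: no H
  1 × N: 2 H
  1 × O: 1 H
  Total hydrogens = 8.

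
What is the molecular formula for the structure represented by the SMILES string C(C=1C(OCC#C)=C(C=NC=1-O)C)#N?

C10H8N2O2

Heavy atoms from the SMILES: 10 C, 2 N, 2 O.
Implicit hydrogens by atom environment:
  4 × C (aromatic): no H
  2 × C: no H
  1 × C: 3 H
  1 × C: 2 H
  1 × C (aromatic): 1 H
  1 × C: 1 H
  1 × N (aromatic): no H
  1 × N: no H
  1 × O: 1 H
  1 × O: no H
  Total hydrogens = 8.
Molecular formula: C10H8N2O2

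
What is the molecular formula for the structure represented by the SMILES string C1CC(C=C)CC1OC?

Heavy atoms from the SMILES: 8 C, 1 O.
Implicit hydrogens by atom environment:
  4 × C: 2 H each → 8
  3 × C: 1 H each → 3
  1 × C: 3 H
  1 × O: no H
  Total hydrogens = 14.
Molecular formula: C8H14O

C8H14O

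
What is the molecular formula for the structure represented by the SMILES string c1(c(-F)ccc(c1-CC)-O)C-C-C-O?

C11H15FO2

Heavy atoms from the SMILES: 11 C, 1 F, 2 O.
Implicit hydrogens by atom environment:
  4 × C: 2 H each → 8
  4 × C (aromatic): no H
  2 × C (aromatic): 1 H each → 2
  2 × O: 1 H each → 2
  1 × C: 3 H
  1 × F: no H
  Total hydrogens = 15.
Molecular formula: C11H15FO2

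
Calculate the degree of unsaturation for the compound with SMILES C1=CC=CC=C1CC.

4

Molecular formula from the SMILES: C8H10.
DoU = (2C + 2 + N − H − X)/2 = (2·8 + 2 + 0 − 10 − 0)/2 = 8/2 = 4.
(Structurally: 1 ring(s) + 3 π bond(s) = 4.)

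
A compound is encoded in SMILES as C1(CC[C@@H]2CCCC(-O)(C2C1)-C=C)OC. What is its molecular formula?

Heavy atoms from the SMILES: 13 C, 2 O.
Implicit hydrogens by atom environment:
  7 × C: 2 H each → 14
  4 × C: 1 H each → 4
  1 × C: 3 H
  1 × C: no H
  1 × O: 1 H
  1 × O: no H
  Total hydrogens = 22.
Molecular formula: C13H22O2

C13H22O2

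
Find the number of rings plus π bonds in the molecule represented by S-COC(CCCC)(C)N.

0

Molecular formula from the SMILES: C7H17NOS.
DoU = (2C + 2 + N − H − X)/2 = (2·7 + 2 + 1 − 17 − 0)/2 = 0/2 = 0.
(Structurally: 0 ring(s) + 0 π bond(s) = 0.)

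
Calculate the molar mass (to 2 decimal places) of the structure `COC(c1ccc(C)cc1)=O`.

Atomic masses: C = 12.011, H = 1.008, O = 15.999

150.18

Molecular formula: C9H10O2.
M = 9×12.011 + 10×1.008 + 2×15.999 = 150.18 g/mol.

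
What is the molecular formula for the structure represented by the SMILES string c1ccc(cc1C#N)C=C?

Heavy atoms from the SMILES: 9 C, 1 N.
Implicit hydrogens by atom environment:
  4 × C (aromatic): 1 H each → 4
  2 × C (aromatic): no H
  1 × C: 2 H
  1 × C: 1 H
  1 × C: no H
  1 × N: no H
  Total hydrogens = 7.
Molecular formula: C9H7N

C9H7N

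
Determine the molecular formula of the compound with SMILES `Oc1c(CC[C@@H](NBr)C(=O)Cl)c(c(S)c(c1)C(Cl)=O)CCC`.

C14H16BrCl2NO3S

Heavy atoms from the SMILES: 1 Br, 14 C, 2 Cl, 1 N, 3 O, 1 S.
Implicit hydrogens by atom environment:
  5 × C (aromatic): no H
  4 × C: 2 H each → 8
  2 × C: no H
  2 × Cl: no H
  2 × O: no H
  1 × Br: no H
  1 × C: 3 H
  1 × C (aromatic): 1 H
  1 × C: 1 H
  1 × N: 1 H
  1 × O: 1 H
  1 × S: 1 H
  Total hydrogens = 16.
Molecular formula: C14H16BrCl2NO3S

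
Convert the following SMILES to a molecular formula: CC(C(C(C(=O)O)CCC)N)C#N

C9H16N2O2

Heavy atoms from the SMILES: 9 C, 2 N, 2 O.
Implicit hydrogens by atom environment:
  3 × C: 1 H each → 3
  2 × C: 3 H each → 6
  2 × C: 2 H each → 4
  2 × C: no H
  1 × N: 2 H
  1 × N: no H
  1 × O: 1 H
  1 × O: no H
  Total hydrogens = 16.
Molecular formula: C9H16N2O2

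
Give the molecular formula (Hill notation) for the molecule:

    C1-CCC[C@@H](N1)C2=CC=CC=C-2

Heavy atoms from the SMILES: 11 C, 1 N.
Implicit hydrogens by atom environment:
  5 × C (aromatic): 1 H each → 5
  4 × C: 2 H each → 8
  1 × C: 1 H
  1 × C (aromatic): no H
  1 × N: 1 H
  Total hydrogens = 15.
Molecular formula: C11H15N

C11H15N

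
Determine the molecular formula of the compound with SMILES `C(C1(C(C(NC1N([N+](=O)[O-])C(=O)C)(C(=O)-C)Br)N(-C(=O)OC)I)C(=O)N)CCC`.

C15H23BrIN5O7

Heavy atoms from the SMILES: 1 Br, 15 C, 1 I, 5 N, 7 O.
Implicit hydrogens by atom environment:
  6 × C: no H
  6 × O: no H
  4 × C: 3 H each → 12
  3 × C: 2 H each → 6
  2 × C: 1 H each → 2
  2 × N: no H
  1 × Br: no H
  1 × I: no H
  1 × N: 2 H
  1 × N: 1 H
  1 × N (charge +1): no H
  1 × O (charge -1): no H
  Total hydrogens = 23.
Molecular formula: C15H23BrIN5O7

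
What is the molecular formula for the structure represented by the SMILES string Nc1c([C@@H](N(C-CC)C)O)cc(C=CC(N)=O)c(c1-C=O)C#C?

Heavy atoms from the SMILES: 17 C, 3 N, 3 O.
Implicit hydrogens by atom environment:
  5 × C: 1 H each → 5
  5 × C (aromatic): no H
  2 × C: 3 H each → 6
  2 × C: 2 H each → 4
  2 × C: no H
  2 × N: 2 H each → 4
  2 × O: no H
  1 × C (aromatic): 1 H
  1 × N: no H
  1 × O: 1 H
  Total hydrogens = 21.
Molecular formula: C17H21N3O3

C17H21N3O3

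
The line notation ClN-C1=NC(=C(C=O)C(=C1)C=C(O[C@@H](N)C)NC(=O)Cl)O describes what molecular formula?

C11H12Cl2N4O4

Heavy atoms from the SMILES: 11 C, 2 Cl, 4 N, 4 O.
Implicit hydrogens by atom environment:
  4 × C (aromatic): no H
  3 × C: 1 H each → 3
  3 × O: no H
  2 × C: no H
  2 × Cl: no H
  2 × N: 1 H each → 2
  1 × C: 3 H
  1 × C (aromatic): 1 H
  1 × N: 2 H
  1 × N (aromatic): no H
  1 × O: 1 H
  Total hydrogens = 12.
Molecular formula: C11H12Cl2N4O4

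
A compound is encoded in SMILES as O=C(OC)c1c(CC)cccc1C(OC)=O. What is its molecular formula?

Heavy atoms from the SMILES: 12 C, 4 O.
Implicit hydrogens by atom environment:
  4 × O: no H
  3 × C: 3 H each → 9
  3 × C (aromatic): 1 H each → 3
  3 × C (aromatic): no H
  2 × C: no H
  1 × C: 2 H
  Total hydrogens = 14.
Molecular formula: C12H14O4

C12H14O4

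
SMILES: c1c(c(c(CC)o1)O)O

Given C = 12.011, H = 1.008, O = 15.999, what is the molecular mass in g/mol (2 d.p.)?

Molecular formula: C6H8O3.
M = 6×12.011 + 8×1.008 + 3×15.999 = 128.13 g/mol.

128.13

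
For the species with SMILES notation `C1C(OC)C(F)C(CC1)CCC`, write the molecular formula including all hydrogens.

C10H19FO

Heavy atoms from the SMILES: 10 C, 1 F, 1 O.
Implicit hydrogens by atom environment:
  5 × C: 2 H each → 10
  3 × C: 1 H each → 3
  2 × C: 3 H each → 6
  1 × F: no H
  1 × O: no H
  Total hydrogens = 19.
Molecular formula: C10H19FO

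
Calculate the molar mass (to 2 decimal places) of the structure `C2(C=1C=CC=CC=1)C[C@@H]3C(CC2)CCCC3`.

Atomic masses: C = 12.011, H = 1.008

214.35

Molecular formula: C16H22.
M = 16×12.011 + 22×1.008 = 214.35 g/mol.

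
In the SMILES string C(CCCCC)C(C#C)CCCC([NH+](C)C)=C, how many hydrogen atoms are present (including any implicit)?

Hydrogens are implicit in SMILES; fill each atom to its normal valence:
  9 × C: 2 H each → 18
  3 × C: 3 H each → 9
  2 × C: 1 H each → 2
  2 × C: no H
  1 × N (charge +1): 1 H
  Total hydrogens = 30.

30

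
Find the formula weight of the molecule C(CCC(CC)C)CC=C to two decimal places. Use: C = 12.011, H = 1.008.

140.27

Molecular formula: C10H20.
M = 10×12.011 + 20×1.008 = 140.27 g/mol.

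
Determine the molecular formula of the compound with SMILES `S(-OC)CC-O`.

Heavy atoms from the SMILES: 3 C, 2 O, 1 S.
Implicit hydrogens by atom environment:
  2 × C: 2 H each → 4
  1 × C: 3 H
  1 × O: 1 H
  1 × O: no H
  1 × S: no H
  Total hydrogens = 8.
Molecular formula: C3H8O2S

C3H8O2S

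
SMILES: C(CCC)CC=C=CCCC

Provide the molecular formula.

C11H20

Heavy atoms from the SMILES: 11 C.
Implicit hydrogens by atom environment:
  6 × C: 2 H each → 12
  2 × C: 3 H each → 6
  2 × C: 1 H each → 2
  1 × C: no H
  Total hydrogens = 20.
Molecular formula: C11H20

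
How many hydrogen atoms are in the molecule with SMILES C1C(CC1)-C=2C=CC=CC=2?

Hydrogens are implicit in SMILES; fill each atom to its normal valence:
  5 × C (aromatic): 1 H each → 5
  3 × C: 2 H each → 6
  1 × C: 1 H
  1 × C (aromatic): no H
  Total hydrogens = 12.

12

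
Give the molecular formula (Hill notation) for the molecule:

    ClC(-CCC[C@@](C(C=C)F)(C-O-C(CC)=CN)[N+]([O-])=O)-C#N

C14H21ClFN3O3

Heavy atoms from the SMILES: 14 C, 1 Cl, 1 F, 3 N, 3 O.
Implicit hydrogens by atom environment:
  6 × C: 2 H each → 12
  4 × C: 1 H each → 4
  3 × C: no H
  2 × O: no H
  1 × C: 3 H
  1 × Cl: no H
  1 × F: no H
  1 × N: 2 H
  1 × N: no H
  1 × N (charge +1): no H
  1 × O (charge -1): no H
  Total hydrogens = 21.
Molecular formula: C14H21ClFN3O3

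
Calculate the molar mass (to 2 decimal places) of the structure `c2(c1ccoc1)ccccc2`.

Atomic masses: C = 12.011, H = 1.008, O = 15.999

Molecular formula: C10H8O.
M = 10×12.011 + 8×1.008 + 1×15.999 = 144.17 g/mol.

144.17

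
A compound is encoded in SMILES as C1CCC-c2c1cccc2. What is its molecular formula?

C10H12

Heavy atoms from the SMILES: 10 C.
Implicit hydrogens by atom environment:
  4 × C: 2 H each → 8
  4 × C (aromatic): 1 H each → 4
  2 × C (aromatic): no H
  Total hydrogens = 12.
Molecular formula: C10H12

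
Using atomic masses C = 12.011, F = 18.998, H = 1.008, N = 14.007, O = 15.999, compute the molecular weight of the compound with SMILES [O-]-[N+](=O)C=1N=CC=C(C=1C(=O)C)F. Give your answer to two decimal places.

184.13

Molecular formula: C7H5FN2O3.
M = 7×12.011 + 1×18.998 + 5×1.008 + 2×14.007 + 3×15.999 = 184.13 g/mol.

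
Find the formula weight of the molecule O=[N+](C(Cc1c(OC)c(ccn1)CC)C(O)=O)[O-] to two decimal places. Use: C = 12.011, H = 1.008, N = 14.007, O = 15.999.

Molecular formula: C11H14N2O5.
M = 11×12.011 + 14×1.008 + 2×14.007 + 5×15.999 = 254.24 g/mol.

254.24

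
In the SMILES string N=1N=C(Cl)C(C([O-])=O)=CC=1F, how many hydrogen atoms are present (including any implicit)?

Hydrogens are implicit in SMILES; fill each atom to its normal valence:
  3 × C (aromatic): no H
  2 × N (aromatic): no H
  1 × C (aromatic): 1 H
  1 × C: no H
  1 × Cl: no H
  1 × F: no H
  1 × O: no H
  1 × O (charge -1): no H
  Total hydrogens = 1.

1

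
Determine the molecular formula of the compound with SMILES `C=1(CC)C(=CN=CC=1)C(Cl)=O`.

Heavy atoms from the SMILES: 8 C, 1 Cl, 1 N, 1 O.
Implicit hydrogens by atom environment:
  3 × C (aromatic): 1 H each → 3
  2 × C (aromatic): no H
  1 × C: 3 H
  1 × C: 2 H
  1 × C: no H
  1 × Cl: no H
  1 × N (aromatic): no H
  1 × O: no H
  Total hydrogens = 8.
Molecular formula: C8H8ClNO

C8H8ClNO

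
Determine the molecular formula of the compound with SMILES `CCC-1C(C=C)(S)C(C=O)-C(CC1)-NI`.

Heavy atoms from the SMILES: 11 C, 1 I, 1 N, 1 O, 1 S.
Implicit hydrogens by atom environment:
  5 × C: 1 H each → 5
  4 × C: 2 H each → 8
  1 × C: 3 H
  1 × C: no H
  1 × I: no H
  1 × N: 1 H
  1 × O: no H
  1 × S: 1 H
  Total hydrogens = 18.
Molecular formula: C11H18INOS

C11H18INOS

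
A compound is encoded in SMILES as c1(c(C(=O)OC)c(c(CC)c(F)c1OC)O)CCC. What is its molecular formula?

Heavy atoms from the SMILES: 14 C, 1 F, 4 O.
Implicit hydrogens by atom environment:
  6 × C (aromatic): no H
  4 × C: 3 H each → 12
  3 × C: 2 H each → 6
  3 × O: no H
  1 × C: no H
  1 × F: no H
  1 × O: 1 H
  Total hydrogens = 19.
Molecular formula: C14H19FO4

C14H19FO4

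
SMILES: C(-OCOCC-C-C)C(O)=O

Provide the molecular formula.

Heavy atoms from the SMILES: 7 C, 4 O.
Implicit hydrogens by atom environment:
  5 × C: 2 H each → 10
  3 × O: no H
  1 × C: 3 H
  1 × C: no H
  1 × O: 1 H
  Total hydrogens = 14.
Molecular formula: C7H14O4

C7H14O4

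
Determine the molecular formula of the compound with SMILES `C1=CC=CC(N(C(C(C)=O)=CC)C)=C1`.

C12H15NO

Heavy atoms from the SMILES: 12 C, 1 N, 1 O.
Implicit hydrogens by atom environment:
  5 × C (aromatic): 1 H each → 5
  3 × C: 3 H each → 9
  2 × C: no H
  1 × C: 1 H
  1 × C (aromatic): no H
  1 × N: no H
  1 × O: no H
  Total hydrogens = 15.
Molecular formula: C12H15NO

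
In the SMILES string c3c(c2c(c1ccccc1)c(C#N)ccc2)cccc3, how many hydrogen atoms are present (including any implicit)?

Hydrogens are implicit in SMILES; fill each atom to its normal valence:
  13 × C (aromatic): 1 H each → 13
  5 × C (aromatic): no H
  1 × C: no H
  1 × N: no H
  Total hydrogens = 13.

13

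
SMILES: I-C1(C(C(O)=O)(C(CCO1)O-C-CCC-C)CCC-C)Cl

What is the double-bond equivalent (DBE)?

2

Molecular formula from the SMILES: C15H26ClIO4.
DoU = (2C + 2 + N − H − X)/2 = (2·15 + 2 + 0 − 26 − 2)/2 = 4/2 = 2.
(Structurally: 1 ring(s) + 1 π bond(s) = 2.)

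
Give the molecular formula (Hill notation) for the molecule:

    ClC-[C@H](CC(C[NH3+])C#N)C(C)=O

C8H14ClN2O+

Heavy atoms from the SMILES: 8 C, 1 Cl, 2 N, 1 O.
Implicit hydrogens by atom environment:
  3 × C: 2 H each → 6
  2 × C: 1 H each → 2
  2 × C: no H
  1 × C: 3 H
  1 × Cl: no H
  1 × N (charge +1): 3 H
  1 × N: no H
  1 × O: no H
  Total hydrogens = 14.
Net charge +1.
Molecular formula: C8H14ClN2O+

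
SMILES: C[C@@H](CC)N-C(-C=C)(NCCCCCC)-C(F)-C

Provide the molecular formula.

Heavy atoms from the SMILES: 15 C, 1 F, 2 N.
Implicit hydrogens by atom environment:
  7 × C: 2 H each → 14
  4 × C: 3 H each → 12
  3 × C: 1 H each → 3
  2 × N: 1 H each → 2
  1 × C: no H
  1 × F: no H
  Total hydrogens = 31.
Molecular formula: C15H31FN2

C15H31FN2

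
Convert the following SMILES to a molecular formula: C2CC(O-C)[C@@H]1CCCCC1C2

C11H20O

Heavy atoms from the SMILES: 11 C, 1 O.
Implicit hydrogens by atom environment:
  7 × C: 2 H each → 14
  3 × C: 1 H each → 3
  1 × C: 3 H
  1 × O: no H
  Total hydrogens = 20.
Molecular formula: C11H20O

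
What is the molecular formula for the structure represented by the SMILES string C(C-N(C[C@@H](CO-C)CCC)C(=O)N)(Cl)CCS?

C12H25ClN2O2S

Heavy atoms from the SMILES: 12 C, 1 Cl, 2 N, 2 O, 1 S.
Implicit hydrogens by atom environment:
  7 × C: 2 H each → 14
  2 × C: 3 H each → 6
  2 × C: 1 H each → 2
  2 × O: no H
  1 × C: no H
  1 × Cl: no H
  1 × N: 2 H
  1 × N: no H
  1 × S: 1 H
  Total hydrogens = 25.
Molecular formula: C12H25ClN2O2S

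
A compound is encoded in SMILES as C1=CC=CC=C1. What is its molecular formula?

Heavy atoms from the SMILES: 6 C.
Implicit hydrogens by atom environment:
  6 × C (aromatic): 1 H each → 6
  Total hydrogens = 6.
Molecular formula: C6H6

C6H6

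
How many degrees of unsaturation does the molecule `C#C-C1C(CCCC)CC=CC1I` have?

Molecular formula from the SMILES: C12H17I.
DoU = (2C + 2 + N − H − X)/2 = (2·12 + 2 + 0 − 17 − 1)/2 = 8/2 = 4.
(Structurally: 1 ring(s) + 3 π bond(s) = 4.)

4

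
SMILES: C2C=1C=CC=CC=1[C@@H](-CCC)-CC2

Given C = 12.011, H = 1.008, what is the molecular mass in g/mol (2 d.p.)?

Molecular formula: C13H18.
M = 13×12.011 + 18×1.008 = 174.29 g/mol.

174.29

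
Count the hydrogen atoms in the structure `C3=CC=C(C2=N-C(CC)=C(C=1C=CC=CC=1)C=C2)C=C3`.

17

Hydrogens are implicit in SMILES; fill each atom to its normal valence:
  12 × C (aromatic): 1 H each → 12
  5 × C (aromatic): no H
  1 × C: 3 H
  1 × C: 2 H
  1 × N (aromatic): no H
  Total hydrogens = 17.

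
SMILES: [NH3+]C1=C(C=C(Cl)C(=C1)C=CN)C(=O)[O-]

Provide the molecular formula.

C9H9ClN2O2

Heavy atoms from the SMILES: 9 C, 1 Cl, 2 N, 2 O.
Implicit hydrogens by atom environment:
  4 × C (aromatic): no H
  2 × C (aromatic): 1 H each → 2
  2 × C: 1 H each → 2
  1 × C: no H
  1 × Cl: no H
  1 × N (charge +1): 3 H
  1 × N: 2 H
  1 × O: no H
  1 × O (charge -1): no H
  Total hydrogens = 9.
Molecular formula: C9H9ClN2O2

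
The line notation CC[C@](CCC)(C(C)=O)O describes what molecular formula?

C8H16O2

Heavy atoms from the SMILES: 8 C, 2 O.
Implicit hydrogens by atom environment:
  3 × C: 3 H each → 9
  3 × C: 2 H each → 6
  2 × C: no H
  1 × O: 1 H
  1 × O: no H
  Total hydrogens = 16.
Molecular formula: C8H16O2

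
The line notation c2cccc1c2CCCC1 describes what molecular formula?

Heavy atoms from the SMILES: 10 C.
Implicit hydrogens by atom environment:
  4 × C: 2 H each → 8
  4 × C (aromatic): 1 H each → 4
  2 × C (aromatic): no H
  Total hydrogens = 12.
Molecular formula: C10H12

C10H12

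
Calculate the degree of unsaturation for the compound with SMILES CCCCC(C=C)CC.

Molecular formula from the SMILES: C9H18.
DoU = (2C + 2 + N − H − X)/2 = (2·9 + 2 + 0 − 18 − 0)/2 = 2/2 = 1.
(Structurally: 0 ring(s) + 1 π bond(s) = 1.)

1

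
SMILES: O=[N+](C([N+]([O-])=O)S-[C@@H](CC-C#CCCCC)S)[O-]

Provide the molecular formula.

Heavy atoms from the SMILES: 10 C, 2 N, 4 O, 2 S.
Implicit hydrogens by atom environment:
  5 × C: 2 H each → 10
  2 × C: 1 H each → 2
  2 × C: no H
  2 × N (charge +1): no H
  2 × O: no H
  2 × O (charge -1): no H
  1 × C: 3 H
  1 × S: 1 H
  1 × S: no H
  Total hydrogens = 16.
Molecular formula: C10H16N2O4S2

C10H16N2O4S2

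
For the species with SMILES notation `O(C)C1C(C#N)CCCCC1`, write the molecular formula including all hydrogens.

C9H15NO

Heavy atoms from the SMILES: 9 C, 1 N, 1 O.
Implicit hydrogens by atom environment:
  5 × C: 2 H each → 10
  2 × C: 1 H each → 2
  1 × C: 3 H
  1 × C: no H
  1 × N: no H
  1 × O: no H
  Total hydrogens = 15.
Molecular formula: C9H15NO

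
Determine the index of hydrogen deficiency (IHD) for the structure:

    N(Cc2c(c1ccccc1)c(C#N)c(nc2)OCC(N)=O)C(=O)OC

12

Molecular formula from the SMILES: C17H16N4O4.
DoU = (2C + 2 + N − H − X)/2 = (2·17 + 2 + 4 − 16 − 0)/2 = 24/2 = 12.
(Structurally: 2 ring(s) + 10 π bond(s) = 12.)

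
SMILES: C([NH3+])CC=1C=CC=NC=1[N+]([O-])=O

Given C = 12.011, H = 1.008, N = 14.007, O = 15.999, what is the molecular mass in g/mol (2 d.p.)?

Molecular formula: C7H10N3O2+.
M = 7×12.011 + 10×1.008 + 3×14.007 + 2×15.999 = 168.18 g/mol.

168.18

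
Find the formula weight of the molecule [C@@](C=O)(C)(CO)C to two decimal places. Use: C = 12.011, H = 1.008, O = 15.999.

102.13

Molecular formula: C5H10O2.
M = 5×12.011 + 10×1.008 + 2×15.999 = 102.13 g/mol.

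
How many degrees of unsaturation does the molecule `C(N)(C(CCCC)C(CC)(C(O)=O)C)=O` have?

2

Molecular formula from the SMILES: C11H21NO3.
DoU = (2C + 2 + N − H − X)/2 = (2·11 + 2 + 1 − 21 − 0)/2 = 4/2 = 2.
(Structurally: 0 ring(s) + 2 π bond(s) = 2.)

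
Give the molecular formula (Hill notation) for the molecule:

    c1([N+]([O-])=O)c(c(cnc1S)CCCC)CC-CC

C13H20N2O2S

Heavy atoms from the SMILES: 13 C, 2 N, 2 O, 1 S.
Implicit hydrogens by atom environment:
  6 × C: 2 H each → 12
  4 × C (aromatic): no H
  2 × C: 3 H each → 6
  1 × C (aromatic): 1 H
  1 × N (aromatic): no H
  1 × N (charge +1): no H
  1 × O: no H
  1 × O (charge -1): no H
  1 × S: 1 H
  Total hydrogens = 20.
Molecular formula: C13H20N2O2S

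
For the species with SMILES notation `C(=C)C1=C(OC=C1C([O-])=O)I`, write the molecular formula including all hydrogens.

Heavy atoms from the SMILES: 7 C, 1 I, 3 O.
Implicit hydrogens by atom environment:
  3 × C (aromatic): no H
  1 × C: 2 H
  1 × C (aromatic): 1 H
  1 × C: 1 H
  1 × C: no H
  1 × I: no H
  1 × O (aromatic): no H
  1 × O: no H
  1 × O (charge -1): no H
  Total hydrogens = 4.
Net charge -1.
Molecular formula: C7H4IO3-

C7H4IO3-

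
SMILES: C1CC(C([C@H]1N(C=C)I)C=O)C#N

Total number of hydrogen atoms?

11

Hydrogens are implicit in SMILES; fill each atom to its normal valence:
  5 × C: 1 H each → 5
  3 × C: 2 H each → 6
  2 × N: no H
  1 × C: no H
  1 × I: no H
  1 × O: no H
  Total hydrogens = 11.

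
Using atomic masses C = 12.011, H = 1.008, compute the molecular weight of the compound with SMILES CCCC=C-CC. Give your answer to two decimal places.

98.19

Molecular formula: C7H14.
M = 7×12.011 + 14×1.008 = 98.19 g/mol.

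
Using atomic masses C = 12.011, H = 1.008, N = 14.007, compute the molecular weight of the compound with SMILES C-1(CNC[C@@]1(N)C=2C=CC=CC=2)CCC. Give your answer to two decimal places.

Molecular formula: C13H20N2.
M = 13×12.011 + 20×1.008 + 2×14.007 = 204.32 g/mol.

204.32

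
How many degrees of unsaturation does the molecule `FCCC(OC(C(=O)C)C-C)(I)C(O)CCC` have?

Molecular formula from the SMILES: C12H22FIO3.
DoU = (2C + 2 + N − H − X)/2 = (2·12 + 2 + 0 − 22 − 2)/2 = 2/2 = 1.
(Structurally: 0 ring(s) + 1 π bond(s) = 1.)

1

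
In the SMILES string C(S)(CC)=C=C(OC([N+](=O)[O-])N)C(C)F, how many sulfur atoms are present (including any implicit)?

The symbol for sulfur appears 1 time in the SMILES.

1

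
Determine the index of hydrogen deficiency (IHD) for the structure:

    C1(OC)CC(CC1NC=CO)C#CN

Molecular formula from the SMILES: C10H16N2O2.
DoU = (2C + 2 + N − H − X)/2 = (2·10 + 2 + 2 − 16 − 0)/2 = 8/2 = 4.
(Structurally: 1 ring(s) + 3 π bond(s) = 4.)

4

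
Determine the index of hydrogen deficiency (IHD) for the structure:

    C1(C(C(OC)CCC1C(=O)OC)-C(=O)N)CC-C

Molecular formula from the SMILES: C13H23NO4.
DoU = (2C + 2 + N − H − X)/2 = (2·13 + 2 + 1 − 23 − 0)/2 = 6/2 = 3.
(Structurally: 1 ring(s) + 2 π bond(s) = 3.)

3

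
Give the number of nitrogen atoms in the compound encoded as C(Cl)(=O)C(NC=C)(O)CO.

1

The symbol for nitrogen appears 1 time in the SMILES.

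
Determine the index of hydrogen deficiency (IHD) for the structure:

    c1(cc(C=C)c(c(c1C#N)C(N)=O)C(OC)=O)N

Molecular formula from the SMILES: C12H11N3O3.
DoU = (2C + 2 + N − H − X)/2 = (2·12 + 2 + 3 − 11 − 0)/2 = 18/2 = 9.
(Structurally: 1 ring(s) + 8 π bond(s) = 9.)

9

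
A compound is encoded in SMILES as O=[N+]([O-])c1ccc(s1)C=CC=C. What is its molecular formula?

C8H7NO2S

Heavy atoms from the SMILES: 8 C, 1 N, 2 O, 1 S.
Implicit hydrogens by atom environment:
  3 × C: 1 H each → 3
  2 × C (aromatic): 1 H each → 2
  2 × C (aromatic): no H
  1 × C: 2 H
  1 × N (charge +1): no H
  1 × O: no H
  1 × O (charge -1): no H
  1 × S (aromatic): no H
  Total hydrogens = 7.
Molecular formula: C8H7NO2S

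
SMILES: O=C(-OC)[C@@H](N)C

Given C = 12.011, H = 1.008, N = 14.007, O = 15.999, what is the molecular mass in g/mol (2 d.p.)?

Molecular formula: C4H9NO2.
M = 4×12.011 + 9×1.008 + 1×14.007 + 2×15.999 = 103.12 g/mol.

103.12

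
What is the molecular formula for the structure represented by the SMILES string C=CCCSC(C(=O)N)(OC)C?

C8H15NO2S

Heavy atoms from the SMILES: 8 C, 1 N, 2 O, 1 S.
Implicit hydrogens by atom environment:
  3 × C: 2 H each → 6
  2 × C: 3 H each → 6
  2 × C: no H
  2 × O: no H
  1 × C: 1 H
  1 × N: 2 H
  1 × S: no H
  Total hydrogens = 15.
Molecular formula: C8H15NO2S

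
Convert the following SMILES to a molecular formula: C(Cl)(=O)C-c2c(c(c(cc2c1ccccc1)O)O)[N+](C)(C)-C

C17H19ClNO3+

Heavy atoms from the SMILES: 17 C, 1 Cl, 1 N, 3 O.
Implicit hydrogens by atom environment:
  6 × C (aromatic): 1 H each → 6
  6 × C (aromatic): no H
  3 × C: 3 H each → 9
  2 × O: 1 H each → 2
  1 × C: 2 H
  1 × C: no H
  1 × Cl: no H
  1 × N (charge +1): no H
  1 × O: no H
  Total hydrogens = 19.
Net charge +1.
Molecular formula: C17H19ClNO3+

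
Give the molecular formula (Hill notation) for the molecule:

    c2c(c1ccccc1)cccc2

Heavy atoms from the SMILES: 12 C.
Implicit hydrogens by atom environment:
  10 × C (aromatic): 1 H each → 10
  2 × C (aromatic): no H
  Total hydrogens = 10.
Molecular formula: C12H10

C12H10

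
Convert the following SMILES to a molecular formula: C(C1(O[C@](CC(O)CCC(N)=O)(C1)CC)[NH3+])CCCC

Heavy atoms from the SMILES: 15 C, 2 N, 3 O.
Implicit hydrogens by atom environment:
  9 × C: 2 H each → 18
  3 × C: no H
  2 × C: 3 H each → 6
  2 × O: no H
  1 × C: 1 H
  1 × N (charge +1): 3 H
  1 × N: 2 H
  1 × O: 1 H
  Total hydrogens = 31.
Net charge +1.
Molecular formula: C15H31N2O3+

C15H31N2O3+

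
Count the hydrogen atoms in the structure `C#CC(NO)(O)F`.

Hydrogens are implicit in SMILES; fill each atom to its normal valence:
  2 × C: no H
  2 × O: 1 H each → 2
  1 × C: 1 H
  1 × F: no H
  1 × N: 1 H
  Total hydrogens = 4.

4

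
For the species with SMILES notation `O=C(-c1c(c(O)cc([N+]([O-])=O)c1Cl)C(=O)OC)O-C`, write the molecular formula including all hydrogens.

C10H8ClNO7

Heavy atoms from the SMILES: 10 C, 1 Cl, 1 N, 7 O.
Implicit hydrogens by atom environment:
  5 × C (aromatic): no H
  5 × O: no H
  2 × C: 3 H each → 6
  2 × C: no H
  1 × C (aromatic): 1 H
  1 × Cl: no H
  1 × N (charge +1): no H
  1 × O: 1 H
  1 × O (charge -1): no H
  Total hydrogens = 8.
Molecular formula: C10H8ClNO7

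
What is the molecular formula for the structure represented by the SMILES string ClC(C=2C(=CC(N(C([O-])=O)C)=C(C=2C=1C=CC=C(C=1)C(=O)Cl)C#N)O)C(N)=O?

C18H12Cl2N3O5-

Heavy atoms from the SMILES: 18 C, 2 Cl, 3 N, 5 O.
Implicit hydrogens by atom environment:
  7 × C (aromatic): no H
  5 × C (aromatic): 1 H each → 5
  4 × C: no H
  3 × O: no H
  2 × Cl: no H
  2 × N: no H
  1 × C: 3 H
  1 × C: 1 H
  1 × N: 2 H
  1 × O: 1 H
  1 × O (charge -1): no H
  Total hydrogens = 12.
Net charge -1.
Molecular formula: C18H12Cl2N3O5-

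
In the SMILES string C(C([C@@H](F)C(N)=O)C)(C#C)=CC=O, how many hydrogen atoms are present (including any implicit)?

Hydrogens are implicit in SMILES; fill each atom to its normal valence:
  5 × C: 1 H each → 5
  3 × C: no H
  2 × O: no H
  1 × C: 3 H
  1 × F: no H
  1 × N: 2 H
  Total hydrogens = 10.

10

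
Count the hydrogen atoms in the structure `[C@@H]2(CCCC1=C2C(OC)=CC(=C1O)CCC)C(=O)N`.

Hydrogens are implicit in SMILES; fill each atom to its normal valence:
  5 × C: 2 H each → 10
  5 × C (aromatic): no H
  2 × C: 3 H each → 6
  2 × O: no H
  1 × C (aromatic): 1 H
  1 × C: 1 H
  1 × C: no H
  1 × N: 2 H
  1 × O: 1 H
  Total hydrogens = 21.

21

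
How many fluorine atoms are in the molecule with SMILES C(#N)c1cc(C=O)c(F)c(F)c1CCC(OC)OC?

2

The symbol for fluorine appears 2 times in the SMILES.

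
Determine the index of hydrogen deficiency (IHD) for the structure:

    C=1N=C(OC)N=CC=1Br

Molecular formula from the SMILES: C5H5BrN2O.
DoU = (2C + 2 + N − H − X)/2 = (2·5 + 2 + 2 − 5 − 1)/2 = 8/2 = 4.
(Structurally: 1 ring(s) + 3 π bond(s) = 4.)

4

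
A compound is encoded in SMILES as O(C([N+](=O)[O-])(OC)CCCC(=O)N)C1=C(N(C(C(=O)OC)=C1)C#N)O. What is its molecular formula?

Heavy atoms from the SMILES: 13 C, 4 N, 8 O.
Implicit hydrogens by atom environment:
  6 × O: no H
  4 × C: no H
  3 × C: 2 H each → 6
  3 × C (aromatic): no H
  2 × C: 3 H each → 6
  1 × C (aromatic): 1 H
  1 × N: 2 H
  1 × N (aromatic): no H
  1 × N (charge +1): no H
  1 × N: no H
  1 × O: 1 H
  1 × O (charge -1): no H
  Total hydrogens = 16.
Molecular formula: C13H16N4O8

C13H16N4O8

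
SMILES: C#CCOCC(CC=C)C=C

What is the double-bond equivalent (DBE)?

Molecular formula from the SMILES: C10H14O.
DoU = (2C + 2 + N − H − X)/2 = (2·10 + 2 + 0 − 14 − 0)/2 = 8/2 = 4.
(Structurally: 0 ring(s) + 4 π bond(s) = 4.)

4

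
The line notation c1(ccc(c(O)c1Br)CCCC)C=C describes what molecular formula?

C12H15BrO

Heavy atoms from the SMILES: 1 Br, 12 C, 1 O.
Implicit hydrogens by atom environment:
  4 × C: 2 H each → 8
  4 × C (aromatic): no H
  2 × C (aromatic): 1 H each → 2
  1 × Br: no H
  1 × C: 3 H
  1 × C: 1 H
  1 × O: 1 H
  Total hydrogens = 15.
Molecular formula: C12H15BrO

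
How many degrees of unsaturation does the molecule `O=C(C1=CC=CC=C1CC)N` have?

5

Molecular formula from the SMILES: C9H11NO.
DoU = (2C + 2 + N − H − X)/2 = (2·9 + 2 + 1 − 11 − 0)/2 = 10/2 = 5.
(Structurally: 1 ring(s) + 4 π bond(s) = 5.)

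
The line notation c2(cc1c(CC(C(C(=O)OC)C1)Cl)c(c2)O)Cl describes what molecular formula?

C12H12Cl2O3

Heavy atoms from the SMILES: 12 C, 2 Cl, 3 O.
Implicit hydrogens by atom environment:
  4 × C (aromatic): no H
  2 × C: 2 H each → 4
  2 × C (aromatic): 1 H each → 2
  2 × C: 1 H each → 2
  2 × Cl: no H
  2 × O: no H
  1 × C: 3 H
  1 × C: no H
  1 × O: 1 H
  Total hydrogens = 12.
Molecular formula: C12H12Cl2O3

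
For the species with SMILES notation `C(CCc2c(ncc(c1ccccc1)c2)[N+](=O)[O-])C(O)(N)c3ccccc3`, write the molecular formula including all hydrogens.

Heavy atoms from the SMILES: 21 C, 3 N, 3 O.
Implicit hydrogens by atom environment:
  12 × C (aromatic): 1 H each → 12
  5 × C (aromatic): no H
  3 × C: 2 H each → 6
  1 × C: no H
  1 × N: 2 H
  1 × N (aromatic): no H
  1 × N (charge +1): no H
  1 × O: 1 H
  1 × O: no H
  1 × O (charge -1): no H
  Total hydrogens = 21.
Molecular formula: C21H21N3O3

C21H21N3O3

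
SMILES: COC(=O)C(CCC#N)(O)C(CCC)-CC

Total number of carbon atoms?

The symbol for carbon appears 12 times in the SMILES.

12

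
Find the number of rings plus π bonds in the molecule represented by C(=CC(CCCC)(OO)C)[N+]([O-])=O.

2

Molecular formula from the SMILES: C8H15NO4.
DoU = (2C + 2 + N − H − X)/2 = (2·8 + 2 + 1 − 15 − 0)/2 = 4/2 = 2.
(Structurally: 0 ring(s) + 2 π bond(s) = 2.)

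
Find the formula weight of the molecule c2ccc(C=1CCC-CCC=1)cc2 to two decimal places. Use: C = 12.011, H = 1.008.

172.27

Molecular formula: C13H16.
M = 13×12.011 + 16×1.008 = 172.27 g/mol.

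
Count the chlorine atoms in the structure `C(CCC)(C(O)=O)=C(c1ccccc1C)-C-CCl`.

1

The symbol for chlorine appears 1 time in the SMILES.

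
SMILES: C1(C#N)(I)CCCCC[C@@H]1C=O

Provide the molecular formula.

Heavy atoms from the SMILES: 9 C, 1 I, 1 N, 1 O.
Implicit hydrogens by atom environment:
  5 × C: 2 H each → 10
  2 × C: 1 H each → 2
  2 × C: no H
  1 × I: no H
  1 × N: no H
  1 × O: no H
  Total hydrogens = 12.
Molecular formula: C9H12INO

C9H12INO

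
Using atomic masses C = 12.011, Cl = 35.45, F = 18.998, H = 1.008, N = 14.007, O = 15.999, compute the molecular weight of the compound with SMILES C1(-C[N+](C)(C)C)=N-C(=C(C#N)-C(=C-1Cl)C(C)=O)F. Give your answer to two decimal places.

Molecular formula: C12H14ClFN3O+.
M = 12×12.011 + 1×35.45 + 1×18.998 + 14×1.008 + 3×14.007 + 1×15.999 = 270.71 g/mol.

270.71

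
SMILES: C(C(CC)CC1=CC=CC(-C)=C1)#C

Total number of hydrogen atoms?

Hydrogens are implicit in SMILES; fill each atom to its normal valence:
  4 × C (aromatic): 1 H each → 4
  2 × C: 3 H each → 6
  2 × C: 2 H each → 4
  2 × C: 1 H each → 2
  2 × C (aromatic): no H
  1 × C: no H
  Total hydrogens = 16.

16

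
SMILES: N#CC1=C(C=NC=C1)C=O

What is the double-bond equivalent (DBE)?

Molecular formula from the SMILES: C7H4N2O.
DoU = (2C + 2 + N − H − X)/2 = (2·7 + 2 + 2 − 4 − 0)/2 = 14/2 = 7.
(Structurally: 1 ring(s) + 6 π bond(s) = 7.)

7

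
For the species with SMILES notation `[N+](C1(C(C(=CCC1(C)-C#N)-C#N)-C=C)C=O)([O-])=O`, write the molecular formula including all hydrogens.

C12H11N3O3

Heavy atoms from the SMILES: 12 C, 3 N, 3 O.
Implicit hydrogens by atom environment:
  5 × C: no H
  4 × C: 1 H each → 4
  2 × C: 2 H each → 4
  2 × N: no H
  2 × O: no H
  1 × C: 3 H
  1 × N (charge +1): no H
  1 × O (charge -1): no H
  Total hydrogens = 11.
Molecular formula: C12H11N3O3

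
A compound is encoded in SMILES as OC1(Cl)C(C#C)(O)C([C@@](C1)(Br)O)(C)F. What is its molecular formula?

Heavy atoms from the SMILES: 1 Br, 8 C, 1 Cl, 1 F, 3 O.
Implicit hydrogens by atom environment:
  5 × C: no H
  3 × O: 1 H each → 3
  1 × Br: no H
  1 × C: 3 H
  1 × C: 2 H
  1 × C: 1 H
  1 × Cl: no H
  1 × F: no H
  Total hydrogens = 9.
Molecular formula: C8H9BrClFO3

C8H9BrClFO3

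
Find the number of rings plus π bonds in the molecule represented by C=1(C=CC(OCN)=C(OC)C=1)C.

Molecular formula from the SMILES: C9H13NO2.
DoU = (2C + 2 + N − H − X)/2 = (2·9 + 2 + 1 − 13 − 0)/2 = 8/2 = 4.
(Structurally: 1 ring(s) + 3 π bond(s) = 4.)

4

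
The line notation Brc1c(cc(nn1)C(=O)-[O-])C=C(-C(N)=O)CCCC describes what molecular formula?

Heavy atoms from the SMILES: 1 Br, 12 C, 3 N, 3 O.
Implicit hydrogens by atom environment:
  3 × C: 2 H each → 6
  3 × C (aromatic): no H
  3 × C: no H
  2 × N (aromatic): no H
  2 × O: no H
  1 × Br: no H
  1 × C: 3 H
  1 × C (aromatic): 1 H
  1 × C: 1 H
  1 × N: 2 H
  1 × O (charge -1): no H
  Total hydrogens = 13.
Net charge -1.
Molecular formula: C12H13BrN3O3-

C12H13BrN3O3-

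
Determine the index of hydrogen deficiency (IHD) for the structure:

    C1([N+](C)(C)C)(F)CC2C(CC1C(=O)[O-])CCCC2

Molecular formula from the SMILES: C14H24FNO2.
DoU = (2C + 2 + N − H − X)/2 = (2·14 + 2 + 1 − 24 − 1)/2 = 6/2 = 3.
(Structurally: 2 ring(s) + 1 π bond(s) = 3.)

3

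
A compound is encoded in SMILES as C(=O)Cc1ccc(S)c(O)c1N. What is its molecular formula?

C8H9NO2S

Heavy atoms from the SMILES: 8 C, 1 N, 2 O, 1 S.
Implicit hydrogens by atom environment:
  4 × C (aromatic): no H
  2 × C (aromatic): 1 H each → 2
  1 × C: 2 H
  1 × C: 1 H
  1 × N: 2 H
  1 × O: 1 H
  1 × O: no H
  1 × S: 1 H
  Total hydrogens = 9.
Molecular formula: C8H9NO2S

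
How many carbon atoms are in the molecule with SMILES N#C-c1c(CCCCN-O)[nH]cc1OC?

10

The symbol for carbon appears 10 times in the SMILES. Lowercase c denotes aromatic carbon and counts toward C.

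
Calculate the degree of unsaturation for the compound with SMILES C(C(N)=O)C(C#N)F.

Molecular formula from the SMILES: C4H5FN2O.
DoU = (2C + 2 + N − H − X)/2 = (2·4 + 2 + 2 − 5 − 1)/2 = 6/2 = 3.
(Structurally: 0 ring(s) + 3 π bond(s) = 3.)

3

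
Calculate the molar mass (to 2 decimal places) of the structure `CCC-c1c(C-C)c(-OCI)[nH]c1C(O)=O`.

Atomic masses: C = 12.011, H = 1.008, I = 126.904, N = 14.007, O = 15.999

Molecular formula: C11H16INO3.
M = 11×12.011 + 16×1.008 + 1×126.904 + 1×14.007 + 3×15.999 = 337.16 g/mol.

337.16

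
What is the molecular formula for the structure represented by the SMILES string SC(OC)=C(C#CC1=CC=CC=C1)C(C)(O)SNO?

C13H15NO3S2

Heavy atoms from the SMILES: 13 C, 1 N, 3 O, 2 S.
Implicit hydrogens by atom environment:
  5 × C (aromatic): 1 H each → 5
  5 × C: no H
  2 × C: 3 H each → 6
  2 × O: 1 H each → 2
  1 × C (aromatic): no H
  1 × N: 1 H
  1 × O: no H
  1 × S: 1 H
  1 × S: no H
  Total hydrogens = 15.
Molecular formula: C13H15NO3S2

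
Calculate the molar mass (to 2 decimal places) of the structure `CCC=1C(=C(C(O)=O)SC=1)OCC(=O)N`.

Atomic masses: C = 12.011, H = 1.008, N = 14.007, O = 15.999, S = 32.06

229.25

Molecular formula: C9H11NO4S.
M = 9×12.011 + 11×1.008 + 1×14.007 + 4×15.999 + 1×32.06 = 229.25 g/mol.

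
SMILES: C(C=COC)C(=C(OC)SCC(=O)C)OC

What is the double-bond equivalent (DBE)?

3

Molecular formula from the SMILES: C11H18O4S.
DoU = (2C + 2 + N − H − X)/2 = (2·11 + 2 + 0 − 18 − 0)/2 = 6/2 = 3.
(Structurally: 0 ring(s) + 3 π bond(s) = 3.)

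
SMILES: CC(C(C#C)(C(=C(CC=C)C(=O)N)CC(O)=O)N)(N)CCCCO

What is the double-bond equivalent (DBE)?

Molecular formula from the SMILES: C17H27N3O4.
DoU = (2C + 2 + N − H − X)/2 = (2·17 + 2 + 3 − 27 − 0)/2 = 12/2 = 6.
(Structurally: 0 ring(s) + 6 π bond(s) = 6.)

6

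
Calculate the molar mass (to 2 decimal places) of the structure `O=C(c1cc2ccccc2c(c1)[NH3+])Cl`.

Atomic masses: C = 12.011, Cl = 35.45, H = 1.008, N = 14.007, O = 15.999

Molecular formula: C11H9ClNO+.
M = 11×12.011 + 1×35.45 + 9×1.008 + 1×14.007 + 1×15.999 = 206.65 g/mol.

206.65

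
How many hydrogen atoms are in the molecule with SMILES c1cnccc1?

5

Hydrogens are implicit in SMILES; fill each atom to its normal valence:
  5 × C (aromatic): 1 H each → 5
  1 × N (aromatic): no H
  Total hydrogens = 5.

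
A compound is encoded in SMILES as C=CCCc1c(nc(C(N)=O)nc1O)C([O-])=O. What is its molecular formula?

C10H10N3O4-

Heavy atoms from the SMILES: 10 C, 3 N, 4 O.
Implicit hydrogens by atom environment:
  4 × C (aromatic): no H
  3 × C: 2 H each → 6
  2 × C: no H
  2 × N (aromatic): no H
  2 × O: no H
  1 × C: 1 H
  1 × N: 2 H
  1 × O: 1 H
  1 × O (charge -1): no H
  Total hydrogens = 10.
Net charge -1.
Molecular formula: C10H10N3O4-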